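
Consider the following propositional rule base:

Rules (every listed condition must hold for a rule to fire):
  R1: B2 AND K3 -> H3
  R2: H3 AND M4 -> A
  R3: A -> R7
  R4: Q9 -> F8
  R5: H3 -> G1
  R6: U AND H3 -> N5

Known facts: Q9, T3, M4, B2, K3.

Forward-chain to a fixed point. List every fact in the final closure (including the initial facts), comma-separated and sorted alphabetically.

Round 1 fires R1, R4, giving H3, F8.
Round 2 fires R2, R5, giving A, G1.
Round 3 fires R3, giving R7.

A, B2, F8, G1, H3, K3, M4, Q9, R7, T3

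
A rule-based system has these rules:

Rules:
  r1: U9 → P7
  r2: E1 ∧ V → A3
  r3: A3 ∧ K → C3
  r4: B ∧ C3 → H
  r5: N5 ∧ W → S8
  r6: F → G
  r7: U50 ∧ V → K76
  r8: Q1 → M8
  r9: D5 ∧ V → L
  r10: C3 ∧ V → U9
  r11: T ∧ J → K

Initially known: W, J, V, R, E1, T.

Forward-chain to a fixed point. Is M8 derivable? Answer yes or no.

Round 1 fires r2, r11, giving A3, K.
Round 2 fires r3, giving C3.
Round 3 fires r10, giving U9.
Round 4 fires r1, giving P7.
Fixed point reached. M8 is concluded only by r8; r8 needs Q1 (never derived).

no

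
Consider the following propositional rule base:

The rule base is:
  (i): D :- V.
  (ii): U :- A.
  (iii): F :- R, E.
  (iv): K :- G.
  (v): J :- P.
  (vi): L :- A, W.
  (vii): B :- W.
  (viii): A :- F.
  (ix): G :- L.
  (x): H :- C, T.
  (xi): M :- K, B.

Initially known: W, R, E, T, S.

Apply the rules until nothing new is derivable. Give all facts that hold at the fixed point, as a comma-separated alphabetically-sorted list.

A, B, E, F, G, K, L, M, R, S, T, U, W

Round 1 — (iii), (vii), derive F, B.
Round 2 — (viii), derive A.
Round 3 — (ii), (vi), derive U, L.
Round 4 — (ix), derive G.
Round 5 — (iv), derive K.
Round 6 — (xi), derive M.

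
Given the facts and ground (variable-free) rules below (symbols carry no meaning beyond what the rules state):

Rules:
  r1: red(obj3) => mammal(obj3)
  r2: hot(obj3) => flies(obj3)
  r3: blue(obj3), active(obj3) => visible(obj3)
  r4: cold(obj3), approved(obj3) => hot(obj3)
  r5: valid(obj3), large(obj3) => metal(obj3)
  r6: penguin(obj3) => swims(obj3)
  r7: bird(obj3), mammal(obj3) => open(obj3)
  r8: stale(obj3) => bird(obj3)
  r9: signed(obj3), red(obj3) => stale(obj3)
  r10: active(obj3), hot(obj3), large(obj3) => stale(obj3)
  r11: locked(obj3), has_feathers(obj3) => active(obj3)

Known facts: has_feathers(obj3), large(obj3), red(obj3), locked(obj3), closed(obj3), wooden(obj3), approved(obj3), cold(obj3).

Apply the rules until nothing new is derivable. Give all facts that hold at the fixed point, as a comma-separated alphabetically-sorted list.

Round 1: r1 [red(obj3) => mammal(obj3)]; r4 [cold(obj3), approved(obj3) => hot(obj3)]; r11 [locked(obj3), has_feathers(obj3) => active(obj3)]. New: mammal(obj3), hot(obj3), active(obj3).
Round 2: r2 [hot(obj3) => flies(obj3)]; r10 [active(obj3), hot(obj3), large(obj3) => stale(obj3)]. New: flies(obj3), stale(obj3).
Round 3: r8 [stale(obj3) => bird(obj3)]. New: bird(obj3).
Round 4: r7 [bird(obj3), mammal(obj3) => open(obj3)]. New: open(obj3).

active(obj3), approved(obj3), bird(obj3), closed(obj3), cold(obj3), flies(obj3), has_feathers(obj3), hot(obj3), large(obj3), locked(obj3), mammal(obj3), open(obj3), red(obj3), stale(obj3), wooden(obj3)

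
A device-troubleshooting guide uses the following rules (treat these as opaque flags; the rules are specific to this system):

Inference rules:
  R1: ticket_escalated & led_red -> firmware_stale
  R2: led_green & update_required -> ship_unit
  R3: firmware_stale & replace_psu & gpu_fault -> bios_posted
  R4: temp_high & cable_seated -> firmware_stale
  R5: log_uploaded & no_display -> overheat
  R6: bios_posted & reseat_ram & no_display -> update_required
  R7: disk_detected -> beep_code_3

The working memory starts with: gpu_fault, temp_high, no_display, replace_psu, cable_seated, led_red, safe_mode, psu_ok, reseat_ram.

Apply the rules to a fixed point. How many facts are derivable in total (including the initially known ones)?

Round 1 fires R4, giving firmware_stale.
Round 2 fires R3, giving bios_posted.
Round 3 fires R6, giving update_required.
Closure: {bios_posted, cable_seated, firmware_stale, gpu_fault, led_red, no_display, psu_ok, replace_psu, reseat_ram, safe_mode, temp_high, update_required} — 12 facts.

12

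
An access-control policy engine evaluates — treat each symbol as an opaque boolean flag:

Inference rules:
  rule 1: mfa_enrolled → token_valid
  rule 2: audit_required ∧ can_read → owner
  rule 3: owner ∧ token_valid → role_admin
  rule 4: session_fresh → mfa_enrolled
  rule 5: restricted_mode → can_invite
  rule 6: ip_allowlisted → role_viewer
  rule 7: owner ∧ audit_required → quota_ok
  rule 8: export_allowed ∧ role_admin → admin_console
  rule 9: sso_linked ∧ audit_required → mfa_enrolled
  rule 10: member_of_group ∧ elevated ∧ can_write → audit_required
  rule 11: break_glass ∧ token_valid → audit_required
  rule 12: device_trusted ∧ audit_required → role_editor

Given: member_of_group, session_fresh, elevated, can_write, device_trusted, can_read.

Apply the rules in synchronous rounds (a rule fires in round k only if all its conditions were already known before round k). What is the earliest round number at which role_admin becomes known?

Round 1: rule 4 [session_fresh → mfa_enrolled]; rule 10 [member_of_group ∧ elevated ∧ can_write → audit_required]. Adds mfa_enrolled, audit_required.
Round 2: rule 1 [mfa_enrolled → token_valid]; rule 2 [audit_required ∧ can_read → owner]; rule 12 [device_trusted ∧ audit_required → role_editor]. Adds token_valid, owner, role_editor.
Round 3: rule 3 [owner ∧ token_valid → role_admin]; rule 7 [owner ∧ audit_required → quota_ok]. Adds role_admin, quota_ok.
role_admin first appears in round 3.

3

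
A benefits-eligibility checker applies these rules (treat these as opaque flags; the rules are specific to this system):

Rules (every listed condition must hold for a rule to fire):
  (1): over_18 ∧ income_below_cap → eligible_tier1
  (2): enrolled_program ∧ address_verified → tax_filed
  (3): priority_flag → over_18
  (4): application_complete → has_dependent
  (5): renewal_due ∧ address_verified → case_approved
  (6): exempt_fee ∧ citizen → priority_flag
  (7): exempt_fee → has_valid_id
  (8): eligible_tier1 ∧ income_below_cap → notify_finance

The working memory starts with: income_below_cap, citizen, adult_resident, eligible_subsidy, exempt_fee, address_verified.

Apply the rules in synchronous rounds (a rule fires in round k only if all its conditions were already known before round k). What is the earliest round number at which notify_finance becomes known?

Round 1 fires (6), (7), giving priority_flag, has_valid_id.
Round 2 fires (3), giving over_18.
Round 3 fires (1), giving eligible_tier1.
Round 4 fires (8), giving notify_finance.
notify_finance first appears in round 4.

4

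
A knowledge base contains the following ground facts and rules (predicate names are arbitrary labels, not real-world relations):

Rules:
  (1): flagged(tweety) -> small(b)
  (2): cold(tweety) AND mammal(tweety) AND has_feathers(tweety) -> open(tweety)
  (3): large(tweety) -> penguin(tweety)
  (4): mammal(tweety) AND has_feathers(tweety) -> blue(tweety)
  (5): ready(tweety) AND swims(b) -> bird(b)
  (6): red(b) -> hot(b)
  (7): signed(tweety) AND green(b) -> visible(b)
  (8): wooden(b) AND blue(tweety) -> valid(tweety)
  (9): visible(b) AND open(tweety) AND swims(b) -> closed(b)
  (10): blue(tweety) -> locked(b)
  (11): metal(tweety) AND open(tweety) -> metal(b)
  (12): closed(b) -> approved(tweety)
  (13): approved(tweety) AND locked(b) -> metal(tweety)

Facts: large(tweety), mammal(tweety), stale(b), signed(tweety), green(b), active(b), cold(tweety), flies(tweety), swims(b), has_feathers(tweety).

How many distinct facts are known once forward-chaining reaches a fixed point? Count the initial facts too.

Round 1: (2) [cold(tweety) AND mammal(tweety) AND has_feathers(tweety) -> open(tweety)]; (3) [large(tweety) -> penguin(tweety)]; (4) [mammal(tweety) AND has_feathers(tweety) -> blue(tweety)]; (7) [signed(tweety) AND green(b) -> visible(b)]. Adds open(tweety), penguin(tweety), blue(tweety), visible(b).
Round 2: (9) [visible(b) AND open(tweety) AND swims(b) -> closed(b)]; (10) [blue(tweety) -> locked(b)]. Adds closed(b), locked(b).
Round 3: (12) [closed(b) -> approved(tweety)]. Adds approved(tweety).
Round 4: (13) [approved(tweety) AND locked(b) -> metal(tweety)]. Adds metal(tweety).
Round 5: (11) [metal(tweety) AND open(tweety) -> metal(b)]. Adds metal(b).
Closure: {active(b), approved(tweety), blue(tweety), closed(b), cold(tweety), flies(tweety), green(b), has_feathers(tweety), large(tweety), locked(b), mammal(tweety), metal(b), metal(tweety), open(tweety), penguin(tweety), signed(tweety), stale(b), swims(b), visible(b)} — 19 facts.

19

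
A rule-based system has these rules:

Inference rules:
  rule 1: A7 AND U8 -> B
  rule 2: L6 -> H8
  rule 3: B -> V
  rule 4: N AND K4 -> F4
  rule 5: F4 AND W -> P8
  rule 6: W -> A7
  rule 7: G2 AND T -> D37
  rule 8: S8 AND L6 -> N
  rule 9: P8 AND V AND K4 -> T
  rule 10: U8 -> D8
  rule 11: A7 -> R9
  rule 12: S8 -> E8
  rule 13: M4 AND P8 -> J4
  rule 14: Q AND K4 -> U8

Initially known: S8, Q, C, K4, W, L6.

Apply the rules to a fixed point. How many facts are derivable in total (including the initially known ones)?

18

[1] rule 2 [L6 -> H8]; rule 6 [W -> A7]; rule 8 [S8 AND L6 -> N]; rule 12 [S8 -> E8]; rule 14 [Q AND K4 -> U8]. ⇒ new: H8, A7, N, E8, U8.
[2] rule 1 [A7 AND U8 -> B]; rule 4 [N AND K4 -> F4]; rule 10 [U8 -> D8]; rule 11 [A7 -> R9]. ⇒ new: B, F4, D8, R9.
[3] rule 3 [B -> V]; rule 5 [F4 AND W -> P8]. ⇒ new: V, P8.
[4] rule 9 [P8 AND V AND K4 -> T]. ⇒ new: T.
Closure: {A7, B, C, D8, E8, F4, H8, K4, L6, N, P8, Q, R9, S8, T, U8, V, W} — 18 facts.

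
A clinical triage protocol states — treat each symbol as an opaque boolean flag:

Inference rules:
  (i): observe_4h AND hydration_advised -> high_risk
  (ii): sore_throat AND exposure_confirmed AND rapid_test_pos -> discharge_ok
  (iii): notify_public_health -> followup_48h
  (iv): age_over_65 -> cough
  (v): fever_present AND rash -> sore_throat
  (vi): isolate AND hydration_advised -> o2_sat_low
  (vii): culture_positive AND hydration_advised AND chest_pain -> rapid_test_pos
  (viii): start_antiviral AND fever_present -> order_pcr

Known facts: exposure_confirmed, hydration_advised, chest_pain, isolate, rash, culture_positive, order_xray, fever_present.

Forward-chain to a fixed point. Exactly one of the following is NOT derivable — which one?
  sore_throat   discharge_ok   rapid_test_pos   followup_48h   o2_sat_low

followup_48h

Round 1: (v) [fever_present AND rash -> sore_throat]; (vi) [isolate AND hydration_advised -> o2_sat_low]; (vii) [culture_positive AND hydration_advised AND chest_pain -> rapid_test_pos]. New: sore_throat, o2_sat_low, rapid_test_pos.
Round 2: (ii) [sore_throat AND exposure_confirmed AND rapid_test_pos -> discharge_ok]. New: discharge_ok.
Derived: rapid_test_pos (round 1), o2_sat_low (round 1), discharge_ok (round 2), sore_throat (round 1). followup_48h never appears in any round.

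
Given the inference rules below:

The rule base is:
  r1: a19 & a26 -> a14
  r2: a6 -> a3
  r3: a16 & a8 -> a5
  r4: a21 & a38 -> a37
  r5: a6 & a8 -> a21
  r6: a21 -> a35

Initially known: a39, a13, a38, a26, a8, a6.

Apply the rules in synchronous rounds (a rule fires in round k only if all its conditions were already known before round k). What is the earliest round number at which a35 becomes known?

[1] r2 [a6 -> a3]; r5 [a6 & a8 -> a21]. ⇒ new: a3, a21.
[2] r4 [a21 & a38 -> a37]; r6 [a21 -> a35]. ⇒ new: a37, a35.
a35 first appears in round 2.

2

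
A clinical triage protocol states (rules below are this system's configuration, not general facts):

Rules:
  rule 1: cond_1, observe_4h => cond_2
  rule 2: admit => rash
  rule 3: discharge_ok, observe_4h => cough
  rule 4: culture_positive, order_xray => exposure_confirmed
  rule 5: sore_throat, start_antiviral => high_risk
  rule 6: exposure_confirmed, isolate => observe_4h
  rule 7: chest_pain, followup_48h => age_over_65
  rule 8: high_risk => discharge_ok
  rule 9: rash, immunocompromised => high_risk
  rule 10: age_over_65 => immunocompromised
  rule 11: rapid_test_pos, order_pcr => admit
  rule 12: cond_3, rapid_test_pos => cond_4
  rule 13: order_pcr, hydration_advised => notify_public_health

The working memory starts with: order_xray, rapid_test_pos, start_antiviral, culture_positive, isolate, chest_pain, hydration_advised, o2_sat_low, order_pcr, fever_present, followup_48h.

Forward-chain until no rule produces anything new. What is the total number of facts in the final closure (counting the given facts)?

Round 1 fires rule 4, rule 7, rule 11, rule 13, giving exposure_confirmed, age_over_65, admit, notify_public_health.
Round 2 fires rule 2, rule 6, rule 10, giving rash, observe_4h, immunocompromised.
Round 3 fires rule 9, giving high_risk.
Round 4 fires rule 8, giving discharge_ok.
Round 5 fires rule 3, giving cough.
Closure: {admit, age_over_65, chest_pain, cough, culture_positive, discharge_ok, exposure_confirmed, fever_present, followup_48h, high_risk, hydration_advised, immunocompromised, isolate, notify_public_health, o2_sat_low, observe_4h, order_pcr, order_xray, rapid_test_pos, rash, start_antiviral} — 21 facts.

21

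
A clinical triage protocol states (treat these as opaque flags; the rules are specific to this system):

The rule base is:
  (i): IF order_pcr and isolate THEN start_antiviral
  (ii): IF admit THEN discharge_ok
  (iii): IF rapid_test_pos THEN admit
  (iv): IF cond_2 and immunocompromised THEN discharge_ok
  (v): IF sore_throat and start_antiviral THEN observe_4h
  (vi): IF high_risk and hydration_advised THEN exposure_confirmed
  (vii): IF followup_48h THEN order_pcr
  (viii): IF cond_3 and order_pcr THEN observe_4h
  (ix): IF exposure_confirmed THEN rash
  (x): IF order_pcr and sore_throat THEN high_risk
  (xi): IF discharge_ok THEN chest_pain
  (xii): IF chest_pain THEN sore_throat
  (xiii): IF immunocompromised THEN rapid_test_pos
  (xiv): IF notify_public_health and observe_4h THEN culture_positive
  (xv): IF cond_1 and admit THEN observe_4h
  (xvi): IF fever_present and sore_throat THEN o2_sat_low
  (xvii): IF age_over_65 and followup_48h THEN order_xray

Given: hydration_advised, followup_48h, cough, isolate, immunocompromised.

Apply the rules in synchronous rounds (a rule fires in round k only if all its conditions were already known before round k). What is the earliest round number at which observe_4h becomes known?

[1] (vii) [IF followup_48h THEN order_pcr]; (xiii) [IF immunocompromised THEN rapid_test_pos]. ⇒ new: order_pcr, rapid_test_pos.
[2] (i) [IF order_pcr and isolate THEN start_antiviral]; (iii) [IF rapid_test_pos THEN admit]. ⇒ new: start_antiviral, admit.
[3] (ii) [IF admit THEN discharge_ok]. ⇒ new: discharge_ok.
[4] (xi) [IF discharge_ok THEN chest_pain]. ⇒ new: chest_pain.
[5] (xii) [IF chest_pain THEN sore_throat]. ⇒ new: sore_throat.
[6] (v) [IF sore_throat and start_antiviral THEN observe_4h]; (x) [IF order_pcr and sore_throat THEN high_risk]. ⇒ new: observe_4h, high_risk.
observe_4h first appears in round 6.

6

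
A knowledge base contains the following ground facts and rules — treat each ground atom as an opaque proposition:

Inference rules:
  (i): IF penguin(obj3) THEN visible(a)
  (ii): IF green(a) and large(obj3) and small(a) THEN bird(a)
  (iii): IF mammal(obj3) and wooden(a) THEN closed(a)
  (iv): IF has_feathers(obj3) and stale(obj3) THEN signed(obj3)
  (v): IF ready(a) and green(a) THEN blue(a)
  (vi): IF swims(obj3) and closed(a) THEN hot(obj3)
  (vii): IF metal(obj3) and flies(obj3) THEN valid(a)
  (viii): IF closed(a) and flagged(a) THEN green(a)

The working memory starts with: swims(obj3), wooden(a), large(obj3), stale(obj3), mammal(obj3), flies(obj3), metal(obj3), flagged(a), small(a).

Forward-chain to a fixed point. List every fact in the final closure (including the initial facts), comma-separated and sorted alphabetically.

bird(a), closed(a), flagged(a), flies(obj3), green(a), hot(obj3), large(obj3), mammal(obj3), metal(obj3), small(a), stale(obj3), swims(obj3), valid(a), wooden(a)

Round 1 — (iii), (vii), derive closed(a), valid(a).
Round 2 — (vi), (viii), derive hot(obj3), green(a).
Round 3 — (ii), derive bird(a).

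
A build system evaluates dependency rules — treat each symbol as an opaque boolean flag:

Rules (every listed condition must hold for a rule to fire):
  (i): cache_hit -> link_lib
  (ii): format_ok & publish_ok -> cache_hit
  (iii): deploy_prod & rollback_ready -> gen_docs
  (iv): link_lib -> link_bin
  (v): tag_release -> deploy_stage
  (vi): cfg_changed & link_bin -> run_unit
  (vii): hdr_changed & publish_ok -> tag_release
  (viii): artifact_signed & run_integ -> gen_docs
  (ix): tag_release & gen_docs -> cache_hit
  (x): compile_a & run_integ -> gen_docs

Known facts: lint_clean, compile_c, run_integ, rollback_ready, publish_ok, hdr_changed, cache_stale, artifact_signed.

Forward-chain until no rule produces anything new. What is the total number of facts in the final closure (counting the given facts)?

14

Round 1: (vii) [hdr_changed & publish_ok -> tag_release]; (viii) [artifact_signed & run_integ -> gen_docs]. Adds tag_release, gen_docs.
Round 2: (v) [tag_release -> deploy_stage]; (ix) [tag_release & gen_docs -> cache_hit]. Adds deploy_stage, cache_hit.
Round 3: (i) [cache_hit -> link_lib]. Adds link_lib.
Round 4: (iv) [link_lib -> link_bin]. Adds link_bin.
Closure: {artifact_signed, cache_hit, cache_stale, compile_c, deploy_stage, gen_docs, hdr_changed, link_bin, link_lib, lint_clean, publish_ok, rollback_ready, run_integ, tag_release} — 14 facts.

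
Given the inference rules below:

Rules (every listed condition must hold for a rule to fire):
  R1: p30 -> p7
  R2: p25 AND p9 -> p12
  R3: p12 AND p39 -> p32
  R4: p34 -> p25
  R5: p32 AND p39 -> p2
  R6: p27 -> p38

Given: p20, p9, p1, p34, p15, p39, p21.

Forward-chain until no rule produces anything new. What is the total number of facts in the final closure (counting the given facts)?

[1] R4 [p34 -> p25]. ⇒ new: p25.
[2] R2 [p25 AND p9 -> p12]. ⇒ new: p12.
[3] R3 [p12 AND p39 -> p32]. ⇒ new: p32.
[4] R5 [p32 AND p39 -> p2]. ⇒ new: p2.
Closure: {p1, p12, p15, p2, p20, p21, p25, p32, p34, p39, p9} — 11 facts.

11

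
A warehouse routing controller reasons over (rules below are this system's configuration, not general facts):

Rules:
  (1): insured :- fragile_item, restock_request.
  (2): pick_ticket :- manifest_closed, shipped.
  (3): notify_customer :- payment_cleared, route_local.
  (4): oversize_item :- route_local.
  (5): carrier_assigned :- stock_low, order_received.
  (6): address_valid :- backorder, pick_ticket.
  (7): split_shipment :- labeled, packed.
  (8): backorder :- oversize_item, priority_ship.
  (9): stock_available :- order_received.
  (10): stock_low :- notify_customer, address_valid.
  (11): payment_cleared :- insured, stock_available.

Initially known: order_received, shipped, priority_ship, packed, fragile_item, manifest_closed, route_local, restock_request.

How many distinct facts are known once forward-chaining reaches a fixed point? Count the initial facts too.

Round 1: (1) [insured :- fragile_item, restock_request.]; (2) [pick_ticket :- manifest_closed, shipped.]; (4) [oversize_item :- route_local.]; (9) [stock_available :- order_received.]. Adds insured, pick_ticket, oversize_item, stock_available.
Round 2: (8) [backorder :- oversize_item, priority_ship.]; (11) [payment_cleared :- insured, stock_available.]. Adds backorder, payment_cleared.
Round 3: (3) [notify_customer :- payment_cleared, route_local.]; (6) [address_valid :- backorder, pick_ticket.]. Adds notify_customer, address_valid.
Round 4: (10) [stock_low :- notify_customer, address_valid.]. Adds stock_low.
Round 5: (5) [carrier_assigned :- stock_low, order_received.]. Adds carrier_assigned.
Closure: {address_valid, backorder, carrier_assigned, fragile_item, insured, manifest_closed, notify_customer, order_received, oversize_item, packed, payment_cleared, pick_ticket, priority_ship, restock_request, route_local, shipped, stock_available, stock_low} — 18 facts.

18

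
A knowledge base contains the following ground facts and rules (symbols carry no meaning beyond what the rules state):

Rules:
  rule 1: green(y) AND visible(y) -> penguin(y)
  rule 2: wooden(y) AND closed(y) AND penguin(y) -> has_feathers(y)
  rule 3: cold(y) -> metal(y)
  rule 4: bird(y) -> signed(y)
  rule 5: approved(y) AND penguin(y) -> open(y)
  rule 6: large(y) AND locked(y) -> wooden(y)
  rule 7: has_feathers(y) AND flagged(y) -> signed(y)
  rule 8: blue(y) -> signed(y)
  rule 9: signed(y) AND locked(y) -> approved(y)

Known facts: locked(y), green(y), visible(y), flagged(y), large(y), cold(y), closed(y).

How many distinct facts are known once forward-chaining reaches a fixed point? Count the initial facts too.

Round 1 — rule 1, rule 3, rule 6, derive penguin(y), metal(y), wooden(y).
Round 2 — rule 2, derive has_feathers(y).
Round 3 — rule 7, derive signed(y).
Round 4 — rule 9, derive approved(y).
Round 5 — rule 5, derive open(y).
Closure: {approved(y), closed(y), cold(y), flagged(y), green(y), has_feathers(y), large(y), locked(y), metal(y), open(y), penguin(y), signed(y), visible(y), wooden(y)} — 14 facts.

14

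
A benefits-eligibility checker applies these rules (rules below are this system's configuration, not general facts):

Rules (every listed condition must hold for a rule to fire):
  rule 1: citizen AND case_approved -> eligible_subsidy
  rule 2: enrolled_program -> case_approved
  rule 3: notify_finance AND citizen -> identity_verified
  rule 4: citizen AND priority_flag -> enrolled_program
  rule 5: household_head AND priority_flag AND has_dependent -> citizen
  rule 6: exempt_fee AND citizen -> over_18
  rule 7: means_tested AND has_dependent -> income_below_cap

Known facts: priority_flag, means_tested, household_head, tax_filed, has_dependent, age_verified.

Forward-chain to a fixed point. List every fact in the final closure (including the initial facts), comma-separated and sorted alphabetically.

age_verified, case_approved, citizen, eligible_subsidy, enrolled_program, has_dependent, household_head, income_below_cap, means_tested, priority_flag, tax_filed

Round 1 fires rule 5, rule 7, giving citizen, income_below_cap.
Round 2 fires rule 4, giving enrolled_program.
Round 3 fires rule 2, giving case_approved.
Round 4 fires rule 1, giving eligible_subsidy.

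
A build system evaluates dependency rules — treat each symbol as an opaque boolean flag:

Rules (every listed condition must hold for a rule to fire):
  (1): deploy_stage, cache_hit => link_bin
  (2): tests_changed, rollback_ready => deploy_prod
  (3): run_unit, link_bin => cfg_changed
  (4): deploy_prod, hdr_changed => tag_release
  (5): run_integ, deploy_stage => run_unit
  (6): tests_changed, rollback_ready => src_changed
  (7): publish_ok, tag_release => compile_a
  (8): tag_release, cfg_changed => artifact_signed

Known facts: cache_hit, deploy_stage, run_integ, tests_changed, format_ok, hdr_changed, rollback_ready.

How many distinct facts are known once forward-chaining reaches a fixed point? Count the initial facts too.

Round 1: (1) [deploy_stage, cache_hit => link_bin]; (2) [tests_changed, rollback_ready => deploy_prod]; (5) [run_integ, deploy_stage => run_unit]; (6) [tests_changed, rollback_ready => src_changed]. New: link_bin, deploy_prod, run_unit, src_changed.
Round 2: (3) [run_unit, link_bin => cfg_changed]; (4) [deploy_prod, hdr_changed => tag_release]. New: cfg_changed, tag_release.
Round 3: (8) [tag_release, cfg_changed => artifact_signed]. New: artifact_signed.
Closure: {artifact_signed, cache_hit, cfg_changed, deploy_prod, deploy_stage, format_ok, hdr_changed, link_bin, rollback_ready, run_integ, run_unit, src_changed, tag_release, tests_changed} — 14 facts.

14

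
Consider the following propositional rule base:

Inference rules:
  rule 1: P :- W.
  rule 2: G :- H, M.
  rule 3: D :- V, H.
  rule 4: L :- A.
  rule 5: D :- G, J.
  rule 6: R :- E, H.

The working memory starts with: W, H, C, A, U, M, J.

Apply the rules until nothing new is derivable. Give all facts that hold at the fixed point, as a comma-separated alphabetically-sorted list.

A, C, D, G, H, J, L, M, P, U, W

Round 1 — rule 1, rule 2, rule 4, derive P, G, L.
Round 2 — rule 5, derive D.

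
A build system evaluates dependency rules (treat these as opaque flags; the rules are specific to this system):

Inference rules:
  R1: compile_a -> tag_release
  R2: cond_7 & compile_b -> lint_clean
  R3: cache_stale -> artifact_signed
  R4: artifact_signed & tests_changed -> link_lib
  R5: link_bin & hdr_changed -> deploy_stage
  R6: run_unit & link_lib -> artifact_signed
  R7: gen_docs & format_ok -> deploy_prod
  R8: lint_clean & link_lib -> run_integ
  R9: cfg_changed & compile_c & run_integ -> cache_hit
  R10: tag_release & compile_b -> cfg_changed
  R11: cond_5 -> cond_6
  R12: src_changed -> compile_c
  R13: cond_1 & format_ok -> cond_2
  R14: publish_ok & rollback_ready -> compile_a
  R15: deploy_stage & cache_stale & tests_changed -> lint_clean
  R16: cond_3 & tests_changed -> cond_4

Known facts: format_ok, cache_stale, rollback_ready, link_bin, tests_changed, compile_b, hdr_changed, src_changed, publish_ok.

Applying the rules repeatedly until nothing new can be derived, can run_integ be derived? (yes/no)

Round 1: R3 [cache_stale -> artifact_signed]; R5 [link_bin & hdr_changed -> deploy_stage]; R12 [src_changed -> compile_c]; R14 [publish_ok & rollback_ready -> compile_a]. New: artifact_signed, deploy_stage, compile_c, compile_a.
Round 2: R1 [compile_a -> tag_release]; R4 [artifact_signed & tests_changed -> link_lib]; R15 [deploy_stage & cache_stale & tests_changed -> lint_clean]. New: tag_release, link_lib, lint_clean.
Round 3: R8 [lint_clean & link_lib -> run_integ]; R10 [tag_release & compile_b -> cfg_changed]. New: run_integ, cfg_changed.
Round 4: R9 [cfg_changed & compile_c & run_integ -> cache_hit]. New: cache_hit.
run_integ appears in round 3, so it is derivable.

yes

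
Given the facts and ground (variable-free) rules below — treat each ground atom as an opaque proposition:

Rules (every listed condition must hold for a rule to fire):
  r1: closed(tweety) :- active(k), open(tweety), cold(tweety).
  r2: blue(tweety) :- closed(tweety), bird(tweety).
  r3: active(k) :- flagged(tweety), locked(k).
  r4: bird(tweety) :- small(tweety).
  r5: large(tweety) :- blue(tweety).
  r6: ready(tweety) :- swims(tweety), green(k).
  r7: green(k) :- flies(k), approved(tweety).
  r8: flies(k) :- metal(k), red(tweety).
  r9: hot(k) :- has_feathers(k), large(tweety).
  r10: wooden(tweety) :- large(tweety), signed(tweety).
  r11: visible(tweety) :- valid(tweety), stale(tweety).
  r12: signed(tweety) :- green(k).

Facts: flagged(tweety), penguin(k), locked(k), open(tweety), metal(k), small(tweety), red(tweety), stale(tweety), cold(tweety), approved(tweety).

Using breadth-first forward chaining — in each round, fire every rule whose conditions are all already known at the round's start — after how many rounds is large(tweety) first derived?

4

[1] r3 [active(k) :- flagged(tweety), locked(k).]; r4 [bird(tweety) :- small(tweety).]; r8 [flies(k) :- metal(k), red(tweety).]. ⇒ new: active(k), bird(tweety), flies(k).
[2] r1 [closed(tweety) :- active(k), open(tweety), cold(tweety).]; r7 [green(k) :- flies(k), approved(tweety).]. ⇒ new: closed(tweety), green(k).
[3] r2 [blue(tweety) :- closed(tweety), bird(tweety).]; r12 [signed(tweety) :- green(k).]. ⇒ new: blue(tweety), signed(tweety).
[4] r5 [large(tweety) :- blue(tweety).]. ⇒ new: large(tweety).
large(tweety) first appears in round 4.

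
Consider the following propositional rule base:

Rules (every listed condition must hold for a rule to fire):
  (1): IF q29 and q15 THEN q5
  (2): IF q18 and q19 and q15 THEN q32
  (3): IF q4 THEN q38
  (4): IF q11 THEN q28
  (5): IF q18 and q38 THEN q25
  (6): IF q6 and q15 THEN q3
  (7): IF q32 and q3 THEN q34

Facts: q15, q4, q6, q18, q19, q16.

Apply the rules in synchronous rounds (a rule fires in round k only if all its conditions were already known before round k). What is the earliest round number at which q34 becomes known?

2

Round 1: (2) [IF q18 and q19 and q15 THEN q32]; (3) [IF q4 THEN q38]; (6) [IF q6 and q15 THEN q3]. Adds q32, q38, q3.
Round 2: (5) [IF q18 and q38 THEN q25]; (7) [IF q32 and q3 THEN q34]. Adds q25, q34.
q34 first appears in round 2.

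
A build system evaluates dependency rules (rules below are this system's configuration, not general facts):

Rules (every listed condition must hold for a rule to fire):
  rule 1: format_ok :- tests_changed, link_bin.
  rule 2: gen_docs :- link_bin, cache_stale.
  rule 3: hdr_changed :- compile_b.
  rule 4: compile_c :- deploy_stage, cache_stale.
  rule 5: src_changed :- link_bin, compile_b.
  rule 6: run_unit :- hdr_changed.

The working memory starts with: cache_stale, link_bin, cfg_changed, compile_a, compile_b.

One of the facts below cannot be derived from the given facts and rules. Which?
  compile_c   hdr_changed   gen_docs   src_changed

compile_c

Round 1: rule 2 [gen_docs :- link_bin, cache_stale.]; rule 3 [hdr_changed :- compile_b.]; rule 5 [src_changed :- link_bin, compile_b.]. Adds gen_docs, hdr_changed, src_changed.
Round 2: rule 6 [run_unit :- hdr_changed.]. Adds run_unit.
Derived: src_changed (round 1), gen_docs (round 1), hdr_changed (round 1). compile_c never appears in any round.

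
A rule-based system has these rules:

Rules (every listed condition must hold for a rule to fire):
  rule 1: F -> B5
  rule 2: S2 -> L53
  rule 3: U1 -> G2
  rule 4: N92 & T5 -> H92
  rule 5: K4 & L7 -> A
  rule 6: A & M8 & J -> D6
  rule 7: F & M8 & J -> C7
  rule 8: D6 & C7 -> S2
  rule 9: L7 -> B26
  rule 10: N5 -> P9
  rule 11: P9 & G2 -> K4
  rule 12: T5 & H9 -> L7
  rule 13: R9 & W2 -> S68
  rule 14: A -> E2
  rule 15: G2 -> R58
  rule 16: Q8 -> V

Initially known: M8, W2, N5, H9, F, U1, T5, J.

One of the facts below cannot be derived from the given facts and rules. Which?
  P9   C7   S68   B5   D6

S68

Round 1: rule 1 [F -> B5]; rule 3 [U1 -> G2]; rule 7 [F & M8 & J -> C7]; rule 10 [N5 -> P9]; rule 12 [T5 & H9 -> L7]. Adds B5, G2, C7, P9, L7.
Round 2: rule 9 [L7 -> B26]; rule 11 [P9 & G2 -> K4]; rule 15 [G2 -> R58]. Adds B26, K4, R58.
Round 3: rule 5 [K4 & L7 -> A]. Adds A.
Round 4: rule 6 [A & M8 & J -> D6]; rule 14 [A -> E2]. Adds D6, E2.
Round 5: rule 8 [D6 & C7 -> S2]. Adds S2.
Round 6: rule 2 [S2 -> L53]. Adds L53.
Derived: D6 (round 4), B5 (round 1), P9 (round 1), C7 (round 1). S68 never appears in any round.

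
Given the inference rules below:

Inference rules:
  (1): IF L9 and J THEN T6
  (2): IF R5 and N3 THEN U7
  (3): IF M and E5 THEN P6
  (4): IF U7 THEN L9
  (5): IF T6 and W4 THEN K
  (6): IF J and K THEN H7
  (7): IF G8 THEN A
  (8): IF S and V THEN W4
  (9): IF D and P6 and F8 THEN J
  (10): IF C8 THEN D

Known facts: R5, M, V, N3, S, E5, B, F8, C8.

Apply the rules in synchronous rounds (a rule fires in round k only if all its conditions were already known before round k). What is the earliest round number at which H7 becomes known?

5

Round 1: (2) [IF R5 and N3 THEN U7]; (3) [IF M and E5 THEN P6]; (8) [IF S and V THEN W4]; (10) [IF C8 THEN D]. Adds U7, P6, W4, D.
Round 2: (4) [IF U7 THEN L9]; (9) [IF D and P6 and F8 THEN J]. Adds L9, J.
Round 3: (1) [IF L9 and J THEN T6]. Adds T6.
Round 4: (5) [IF T6 and W4 THEN K]. Adds K.
Round 5: (6) [IF J and K THEN H7]. Adds H7.
H7 first appears in round 5.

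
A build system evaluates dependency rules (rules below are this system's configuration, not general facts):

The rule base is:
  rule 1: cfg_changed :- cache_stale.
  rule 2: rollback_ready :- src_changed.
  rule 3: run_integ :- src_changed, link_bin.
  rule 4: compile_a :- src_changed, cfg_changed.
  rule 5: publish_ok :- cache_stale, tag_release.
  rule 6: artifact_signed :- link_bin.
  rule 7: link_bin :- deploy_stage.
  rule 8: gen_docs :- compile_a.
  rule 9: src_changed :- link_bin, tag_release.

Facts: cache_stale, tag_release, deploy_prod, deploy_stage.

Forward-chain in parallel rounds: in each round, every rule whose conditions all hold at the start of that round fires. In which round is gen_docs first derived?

4

Round 1 fires rule 1, rule 5, rule 7, giving cfg_changed, publish_ok, link_bin.
Round 2 fires rule 6, rule 9, giving artifact_signed, src_changed.
Round 3 fires rule 2, rule 3, rule 4, giving rollback_ready, run_integ, compile_a.
Round 4 fires rule 8, giving gen_docs.
gen_docs first appears in round 4.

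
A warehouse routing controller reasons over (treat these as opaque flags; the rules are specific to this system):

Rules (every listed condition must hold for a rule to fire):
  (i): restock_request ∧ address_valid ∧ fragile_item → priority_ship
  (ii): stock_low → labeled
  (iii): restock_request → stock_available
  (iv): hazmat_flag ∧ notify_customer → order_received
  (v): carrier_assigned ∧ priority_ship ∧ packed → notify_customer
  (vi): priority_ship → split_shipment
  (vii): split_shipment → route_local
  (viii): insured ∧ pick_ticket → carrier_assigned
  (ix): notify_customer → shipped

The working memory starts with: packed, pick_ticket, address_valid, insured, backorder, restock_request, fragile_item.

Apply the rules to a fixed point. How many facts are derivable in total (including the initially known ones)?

Round 1 — (i), (iii), (viii), derive priority_ship, stock_available, carrier_assigned.
Round 2 — (v), (vi), derive notify_customer, split_shipment.
Round 3 — (vii), (ix), derive route_local, shipped.
Closure: {address_valid, backorder, carrier_assigned, fragile_item, insured, notify_customer, packed, pick_ticket, priority_ship, restock_request, route_local, shipped, split_shipment, stock_available} — 14 facts.

14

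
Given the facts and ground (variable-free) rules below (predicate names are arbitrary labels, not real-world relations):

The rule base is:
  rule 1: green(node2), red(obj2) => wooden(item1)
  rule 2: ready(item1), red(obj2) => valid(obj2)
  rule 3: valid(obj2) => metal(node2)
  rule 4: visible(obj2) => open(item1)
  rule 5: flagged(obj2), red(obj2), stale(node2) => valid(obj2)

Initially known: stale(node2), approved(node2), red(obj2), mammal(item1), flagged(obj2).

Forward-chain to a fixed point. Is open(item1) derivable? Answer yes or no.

no

[1] rule 5 [flagged(obj2), red(obj2), stale(node2) => valid(obj2)]. ⇒ new: valid(obj2).
[2] rule 3 [valid(obj2) => metal(node2)]. ⇒ new: metal(node2).
Fixed point reached. open(item1) is concluded only by rule 4; rule 4 needs visible(obj2) (never derived).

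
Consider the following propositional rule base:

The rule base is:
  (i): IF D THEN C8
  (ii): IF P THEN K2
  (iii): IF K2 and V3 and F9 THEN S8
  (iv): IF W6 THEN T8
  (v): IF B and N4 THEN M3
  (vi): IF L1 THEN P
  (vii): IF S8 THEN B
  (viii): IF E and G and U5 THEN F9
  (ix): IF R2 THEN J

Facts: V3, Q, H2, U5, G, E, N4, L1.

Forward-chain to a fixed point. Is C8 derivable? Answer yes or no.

no

Round 1 — (vi), (viii), derive P, F9.
Round 2 — (ii), derive K2.
Round 3 — (iii), derive S8.
Round 4 — (vii), derive B.
Round 5 — (v), derive M3.
Fixed point reached. C8 is concluded only by (i); (i) needs D (never derived).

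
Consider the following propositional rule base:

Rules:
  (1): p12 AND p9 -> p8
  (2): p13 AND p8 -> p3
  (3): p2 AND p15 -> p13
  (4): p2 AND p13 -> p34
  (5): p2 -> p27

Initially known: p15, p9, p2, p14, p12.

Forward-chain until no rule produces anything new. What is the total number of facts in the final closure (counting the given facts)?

Round 1: (1) [p12 AND p9 -> p8]; (3) [p2 AND p15 -> p13]; (5) [p2 -> p27]. New: p8, p13, p27.
Round 2: (2) [p13 AND p8 -> p3]; (4) [p2 AND p13 -> p34]. New: p3, p34.
Closure: {p12, p13, p14, p15, p2, p27, p3, p34, p8, p9} — 10 facts.

10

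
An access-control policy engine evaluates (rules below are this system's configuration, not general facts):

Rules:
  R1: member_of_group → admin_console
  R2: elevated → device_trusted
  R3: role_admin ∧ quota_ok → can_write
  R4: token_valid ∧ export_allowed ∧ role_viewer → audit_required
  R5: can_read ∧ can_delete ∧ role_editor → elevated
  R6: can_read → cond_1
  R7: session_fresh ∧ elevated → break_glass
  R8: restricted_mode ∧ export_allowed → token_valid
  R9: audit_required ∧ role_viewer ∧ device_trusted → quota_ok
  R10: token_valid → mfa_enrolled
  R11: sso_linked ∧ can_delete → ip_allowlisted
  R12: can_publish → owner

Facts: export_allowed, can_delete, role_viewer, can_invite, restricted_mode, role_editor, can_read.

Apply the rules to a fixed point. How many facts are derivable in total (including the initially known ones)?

Round 1: R5 [can_read ∧ can_delete ∧ role_editor → elevated]; R6 [can_read → cond_1]; R8 [restricted_mode ∧ export_allowed → token_valid]. Adds elevated, cond_1, token_valid.
Round 2: R2 [elevated → device_trusted]; R4 [token_valid ∧ export_allowed ∧ role_viewer → audit_required]; R10 [token_valid → mfa_enrolled]. Adds device_trusted, audit_required, mfa_enrolled.
Round 3: R9 [audit_required ∧ role_viewer ∧ device_trusted → quota_ok]. Adds quota_ok.
Closure: {audit_required, can_delete, can_invite, can_read, cond_1, device_trusted, elevated, export_allowed, mfa_enrolled, quota_ok, restricted_mode, role_editor, role_viewer, token_valid} — 14 facts.

14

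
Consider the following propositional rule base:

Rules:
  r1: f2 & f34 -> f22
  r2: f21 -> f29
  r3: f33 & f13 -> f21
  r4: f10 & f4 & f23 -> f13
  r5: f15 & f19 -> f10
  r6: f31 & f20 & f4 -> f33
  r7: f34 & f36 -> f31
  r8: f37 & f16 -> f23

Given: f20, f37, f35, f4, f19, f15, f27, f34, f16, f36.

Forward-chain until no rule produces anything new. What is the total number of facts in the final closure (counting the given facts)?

Round 1: r5 [f15 & f19 -> f10]; r7 [f34 & f36 -> f31]; r8 [f37 & f16 -> f23]. Adds f10, f31, f23.
Round 2: r4 [f10 & f4 & f23 -> f13]; r6 [f31 & f20 & f4 -> f33]. Adds f13, f33.
Round 3: r3 [f33 & f13 -> f21]. Adds f21.
Round 4: r2 [f21 -> f29]. Adds f29.
Closure: {f10, f13, f15, f16, f19, f20, f21, f23, f27, f29, f31, f33, f34, f35, f36, f37, f4} — 17 facts.

17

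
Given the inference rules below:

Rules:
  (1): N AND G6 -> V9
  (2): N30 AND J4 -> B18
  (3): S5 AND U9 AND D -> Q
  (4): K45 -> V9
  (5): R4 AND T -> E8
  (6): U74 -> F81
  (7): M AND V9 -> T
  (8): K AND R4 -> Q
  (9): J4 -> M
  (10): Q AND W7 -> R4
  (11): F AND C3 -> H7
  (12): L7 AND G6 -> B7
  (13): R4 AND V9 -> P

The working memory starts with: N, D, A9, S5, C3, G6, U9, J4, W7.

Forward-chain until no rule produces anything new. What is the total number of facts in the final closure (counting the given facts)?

Round 1: (1) [N AND G6 -> V9]; (3) [S5 AND U9 AND D -> Q]; (9) [J4 -> M]. New: V9, Q, M.
Round 2: (7) [M AND V9 -> T]; (10) [Q AND W7 -> R4]. New: T, R4.
Round 3: (5) [R4 AND T -> E8]; (13) [R4 AND V9 -> P]. New: E8, P.
Closure: {A9, C3, D, E8, G6, J4, M, N, P, Q, R4, S5, T, U9, V9, W7} — 16 facts.

16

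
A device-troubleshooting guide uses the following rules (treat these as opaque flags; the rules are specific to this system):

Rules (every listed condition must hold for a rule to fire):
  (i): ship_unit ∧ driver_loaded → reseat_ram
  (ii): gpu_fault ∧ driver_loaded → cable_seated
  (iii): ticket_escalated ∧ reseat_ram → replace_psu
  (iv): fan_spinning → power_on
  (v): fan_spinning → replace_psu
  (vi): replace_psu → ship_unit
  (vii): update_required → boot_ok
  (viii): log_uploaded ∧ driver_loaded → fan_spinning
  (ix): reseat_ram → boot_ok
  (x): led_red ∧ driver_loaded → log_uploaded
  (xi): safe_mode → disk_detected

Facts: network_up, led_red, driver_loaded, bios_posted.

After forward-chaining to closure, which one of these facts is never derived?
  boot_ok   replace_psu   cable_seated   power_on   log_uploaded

Round 1 fires (x), giving log_uploaded.
Round 2 fires (viii), giving fan_spinning.
Round 3 fires (iv), (v), giving power_on, replace_psu.
Round 4 fires (vi), giving ship_unit.
Round 5 fires (i), giving reseat_ram.
Round 6 fires (ix), giving boot_ok.
Derived: boot_ok (round 6), log_uploaded (round 1), replace_psu (round 3), power_on (round 3). cable_seated never appears in any round.

cable_seated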